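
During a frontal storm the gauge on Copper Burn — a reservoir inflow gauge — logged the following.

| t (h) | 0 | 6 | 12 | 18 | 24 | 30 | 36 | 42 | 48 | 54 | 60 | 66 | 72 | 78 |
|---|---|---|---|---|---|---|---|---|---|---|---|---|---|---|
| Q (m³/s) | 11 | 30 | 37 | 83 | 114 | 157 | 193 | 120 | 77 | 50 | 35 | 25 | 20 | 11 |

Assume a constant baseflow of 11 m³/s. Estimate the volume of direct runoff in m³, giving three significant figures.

Direct-runoff ordinates (Q − Q_b): 0.0, 19.0, 26.0, 72.0, 103.0, 146.0, 182.0, 109.0, 66.0, 39.0, 24.0, 14.0, 9.0, 0.0 m³/s.
ΣQ_DR = 809.0 m³/s.
With Δt = 6 h = 21600 s, V = ΣQ_DR · Δt = 809.0 × 21600 = 1.75 × 10^7 m³.

V ≈ 1.75 × 10^7 m³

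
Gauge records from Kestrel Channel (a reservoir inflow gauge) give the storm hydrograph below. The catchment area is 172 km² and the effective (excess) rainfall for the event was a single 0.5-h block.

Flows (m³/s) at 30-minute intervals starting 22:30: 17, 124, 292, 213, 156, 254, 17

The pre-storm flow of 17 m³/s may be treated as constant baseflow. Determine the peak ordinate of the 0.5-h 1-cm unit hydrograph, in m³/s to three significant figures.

Direct runoff: 0.0, 107.0, 275.0, 196.0, 139.0, 237.0, 0.0 m³/s; ΣQ_DR = 954.0 m³/s, peak = 275.0 m³/s.
Runoff depth d = ΣQ_DR·Δt / A = 954.0 × 1800 / (172 km²) = 9.984 mm.
The 1-cm UH is the DRH scaled by (10 mm)/d, so U_p = 275.0 × 10/9.984 = 275 m³/s.

U_p ≈ 275 m³/s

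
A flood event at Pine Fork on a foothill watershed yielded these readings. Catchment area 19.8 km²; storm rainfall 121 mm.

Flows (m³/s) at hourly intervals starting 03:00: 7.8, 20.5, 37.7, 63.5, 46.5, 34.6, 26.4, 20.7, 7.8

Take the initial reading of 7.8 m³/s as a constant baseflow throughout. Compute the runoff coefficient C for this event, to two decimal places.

ΣQ_DR = 195.3 m³/s; V = ΣQ_DR·Δt = 7.031 × 10^5 m³.
Runoff depth d = V / A = 35.51 mm.
C = d / P = 35.51 / 121 = 0.29.

C ≈ 0.29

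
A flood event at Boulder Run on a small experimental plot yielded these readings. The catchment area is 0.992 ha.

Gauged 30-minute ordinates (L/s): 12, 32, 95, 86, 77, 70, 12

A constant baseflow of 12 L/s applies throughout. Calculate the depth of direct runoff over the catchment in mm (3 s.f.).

Direct runoff: 0.0, 20.0, 83.0, 74.0, 65.0, 58.0, 0.0 L/s; ΣQ_DR = 300.0 L/s.
V = ΣQ_DR · Δt = 300.0 × 1800 s = 5.400 × 10^5 L.
Over A = 0.992 ha, depth = V / A = 54.4 mm.

d ≈ 54.4 mm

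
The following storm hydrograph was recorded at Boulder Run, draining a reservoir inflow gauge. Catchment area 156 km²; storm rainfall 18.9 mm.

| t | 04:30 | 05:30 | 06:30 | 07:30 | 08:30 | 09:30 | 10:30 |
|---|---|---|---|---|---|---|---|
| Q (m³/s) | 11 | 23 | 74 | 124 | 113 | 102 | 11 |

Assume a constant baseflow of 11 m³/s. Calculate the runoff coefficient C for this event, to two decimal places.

ΣQ_DR = 381.0 m³/s; V = ΣQ_DR·Δt = 1.372 × 10^6 m³.
Runoff depth d = V / A = 8.792 mm.
C = d / P = 8.792 / 18.9 = 0.47.

C ≈ 0.47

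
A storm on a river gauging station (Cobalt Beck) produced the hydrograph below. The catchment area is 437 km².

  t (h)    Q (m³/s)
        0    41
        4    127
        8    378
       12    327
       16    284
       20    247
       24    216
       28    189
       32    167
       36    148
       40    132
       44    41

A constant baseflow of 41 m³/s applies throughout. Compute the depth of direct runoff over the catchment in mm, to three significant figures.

Direct runoff: 0.0, 86.0, 337.0, 286.0, 243.0, 206.0, 175.0, 148.0, 126.0, 107.0, 91.0, 0.0 m³/s; ΣQ_DR = 1805 m³/s.
V = ΣQ_DR · Δt = 1805 × 14400 s = 2.599 × 10^7 m³.
Over A = 437 km², depth = V / A = 59.5 mm.

d ≈ 59.5 mm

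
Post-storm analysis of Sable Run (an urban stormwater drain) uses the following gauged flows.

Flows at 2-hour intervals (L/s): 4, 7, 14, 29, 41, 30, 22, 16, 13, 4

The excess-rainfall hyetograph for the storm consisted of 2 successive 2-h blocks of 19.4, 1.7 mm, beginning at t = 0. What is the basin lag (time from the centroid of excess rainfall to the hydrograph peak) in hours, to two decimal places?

Centroid of excess rainfall: t_c = Σ P_i·t̄_i / ΣP_i = 1.1611 h (block centres at 1, 3 h).
Hydrograph peak occurs at t = 8 h, so basin lag t_L = 8 − 1.1611 = 6.84 h.

t_L ≈ 6.84 h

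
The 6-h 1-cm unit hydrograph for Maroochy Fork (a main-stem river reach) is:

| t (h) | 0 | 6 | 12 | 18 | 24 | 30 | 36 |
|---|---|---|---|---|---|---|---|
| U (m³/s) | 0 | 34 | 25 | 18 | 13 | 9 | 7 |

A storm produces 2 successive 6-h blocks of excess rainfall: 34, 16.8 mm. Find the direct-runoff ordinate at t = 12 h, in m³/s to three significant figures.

By discrete convolution, Q_j = Σ (P_i / 10 mm) · U_{j−i}.
At t = 12 h (j=2): Q = (34/10)·25 + (16.8/10)·34 = 142 m³/s.

Q ≈ 142 m³/s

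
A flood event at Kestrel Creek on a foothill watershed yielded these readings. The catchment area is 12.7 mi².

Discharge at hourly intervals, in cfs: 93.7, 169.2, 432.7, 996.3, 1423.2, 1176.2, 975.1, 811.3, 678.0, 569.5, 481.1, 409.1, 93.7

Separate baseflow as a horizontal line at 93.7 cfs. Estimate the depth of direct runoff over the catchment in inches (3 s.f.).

d ≈ 0.865 in

Direct runoff: 0.0, 75.5, 339.0, 902.6, 1329.5, 1082.5, 881.4, 717.6, 584.3, 475.8, 387.4, 315.4, 0.0 cfs; ΣQ_DR = 7091 cfs.
V = ΣQ_DR · Δt = 7091 × 3600 s = 2.553 × 10^7 ft³.
Over A = 12.7 mi², depth = V / A = 0.865 in.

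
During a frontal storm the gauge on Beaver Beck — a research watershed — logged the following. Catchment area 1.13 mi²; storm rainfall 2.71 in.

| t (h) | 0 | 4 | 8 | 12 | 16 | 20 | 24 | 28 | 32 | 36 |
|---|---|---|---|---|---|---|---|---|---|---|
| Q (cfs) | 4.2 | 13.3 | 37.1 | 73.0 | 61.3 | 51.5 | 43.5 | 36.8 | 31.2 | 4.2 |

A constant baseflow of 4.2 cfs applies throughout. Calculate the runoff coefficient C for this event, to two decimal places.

ΣQ_DR = 314.1 cfs; V = ΣQ_DR·Δt = 4.523 × 10^6 ft³.
Runoff depth d = V / A = 1.723 in.
C = d / P = 1.723 / 2.71 = 0.64.

C ≈ 0.64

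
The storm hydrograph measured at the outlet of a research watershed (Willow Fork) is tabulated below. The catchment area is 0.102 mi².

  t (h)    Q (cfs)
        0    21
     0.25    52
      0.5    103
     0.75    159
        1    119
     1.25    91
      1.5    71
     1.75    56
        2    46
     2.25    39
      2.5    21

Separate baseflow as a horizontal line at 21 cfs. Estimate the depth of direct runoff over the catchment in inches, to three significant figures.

d ≈ 2.08 in

Direct runoff: 0.0, 31.0, 82.0, 138.0, 98.0, 70.0, 50.0, 35.0, 25.0, 18.0, 0.0 cfs; ΣQ_DR = 547.0 cfs.
V = ΣQ_DR · Δt = 547.0 × 900 s = 4.923 × 10^5 ft³.
Over A = 0.102 mi², depth = V / A = 2.08 in.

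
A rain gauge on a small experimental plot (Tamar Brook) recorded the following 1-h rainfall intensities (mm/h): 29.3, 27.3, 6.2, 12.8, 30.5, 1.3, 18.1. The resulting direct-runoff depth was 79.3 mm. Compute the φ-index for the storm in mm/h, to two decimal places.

φ ≈ 7.74 mm/h

Only the 5 blocks with intensity above φ contribute runoff: 29.3, 27.3, 12.8, 30.5, 18.1 mm/h.
Σ(I−φ)·Δt = d  ⇒  (29.3+27.3+12.8+30.5+18.1 − 5φ)·1 = 79.3
φ = (118.0 − 79.3/1) / 5 = 7.74 mm/h.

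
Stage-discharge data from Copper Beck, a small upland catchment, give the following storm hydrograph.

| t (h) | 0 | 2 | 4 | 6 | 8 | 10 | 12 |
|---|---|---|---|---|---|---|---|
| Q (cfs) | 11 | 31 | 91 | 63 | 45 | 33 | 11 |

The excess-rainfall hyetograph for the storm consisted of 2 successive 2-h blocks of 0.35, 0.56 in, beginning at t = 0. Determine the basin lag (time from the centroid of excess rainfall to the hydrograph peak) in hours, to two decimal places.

t_L ≈ 1.77 h

Centroid of excess rainfall: t_c = Σ P_i·t̄_i / ΣP_i = 2.2308 h (block centres at 1, 3 h).
Hydrograph peak occurs at t = 4 h, so basin lag t_L = 4 − 2.2308 = 1.77 h.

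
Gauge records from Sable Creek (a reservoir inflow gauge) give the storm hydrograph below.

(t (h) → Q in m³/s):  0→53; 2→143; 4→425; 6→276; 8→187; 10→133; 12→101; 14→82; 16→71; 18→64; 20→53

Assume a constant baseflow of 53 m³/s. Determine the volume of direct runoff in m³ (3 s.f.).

Direct-runoff ordinates (Q − Q_b): 0.0, 90.0, 372.0, 223.0, 134.0, 80.0, 48.0, 29.0, 18.0, 11.0, 0.0 m³/s.
ΣQ_DR = 1005 m³/s.
With Δt = 2 h = 7200 s, V = ΣQ_DR · Δt = 1005 × 7200 = 7.24 × 10^6 m³.

V ≈ 7.24 × 10^6 m³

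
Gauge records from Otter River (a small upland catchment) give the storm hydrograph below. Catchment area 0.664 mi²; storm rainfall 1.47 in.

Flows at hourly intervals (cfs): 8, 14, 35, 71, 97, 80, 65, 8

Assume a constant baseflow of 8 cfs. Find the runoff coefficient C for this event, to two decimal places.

ΣQ_DR = 314.0 cfs; V = ΣQ_DR·Δt = 1.130 × 10^6 ft³.
Runoff depth d = V / A = 0.7328 in.
C = d / P = 0.7328 / 1.47 = 0.50.

C ≈ 0.50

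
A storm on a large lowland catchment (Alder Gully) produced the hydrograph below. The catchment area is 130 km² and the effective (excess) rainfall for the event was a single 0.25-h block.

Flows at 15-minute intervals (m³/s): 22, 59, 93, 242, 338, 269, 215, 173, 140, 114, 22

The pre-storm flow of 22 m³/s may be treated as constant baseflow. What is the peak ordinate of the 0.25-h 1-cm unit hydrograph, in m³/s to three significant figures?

U_p ≈ 316 m³/s

Direct runoff: 0.0, 37.0, 71.0, 220.0, 316.0, 247.0, 193.0, 151.0, 118.0, 92.0, 0.0 m³/s; ΣQ_DR = 1445 m³/s, peak = 316.0 m³/s.
Runoff depth d = ΣQ_DR·Δt / A = 1445 × 900 / (130 km²) = 10.00 mm.
The 1-cm UH is the DRH scaled by (10 mm)/d, so U_p = 316.0 × 10/10.00 = 316 m³/s.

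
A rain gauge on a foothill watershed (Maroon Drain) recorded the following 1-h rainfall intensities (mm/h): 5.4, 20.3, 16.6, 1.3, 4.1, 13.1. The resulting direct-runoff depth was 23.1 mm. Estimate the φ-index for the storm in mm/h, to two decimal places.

φ ≈ 8.97 mm/h

Only the 3 blocks with intensity above φ contribute runoff: 20.3, 16.6, 13.1 mm/h.
Σ(I−φ)·Δt = d  ⇒  (20.3+16.6+13.1 − 3φ)·1 = 23.1
φ = (50.00 − 23.1/1) / 3 = 8.97 mm/h.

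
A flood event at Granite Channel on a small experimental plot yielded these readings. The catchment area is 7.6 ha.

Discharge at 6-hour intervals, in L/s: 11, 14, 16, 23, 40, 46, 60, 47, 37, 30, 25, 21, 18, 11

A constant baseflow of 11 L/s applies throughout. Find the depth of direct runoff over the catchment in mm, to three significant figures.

d ≈ 69.6 mm

Direct runoff: 0.0, 3.0, 5.0, 12.0, 29.0, 35.0, 49.0, 36.0, 26.0, 19.0, 14.0, 10.0, 7.0, 0.0 L/s; ΣQ_DR = 245.0 L/s.
V = ΣQ_DR · Δt = 245.0 × 21600 s = 5.292 × 10^6 L.
Over A = 7.6 ha, depth = V / A = 69.6 mm.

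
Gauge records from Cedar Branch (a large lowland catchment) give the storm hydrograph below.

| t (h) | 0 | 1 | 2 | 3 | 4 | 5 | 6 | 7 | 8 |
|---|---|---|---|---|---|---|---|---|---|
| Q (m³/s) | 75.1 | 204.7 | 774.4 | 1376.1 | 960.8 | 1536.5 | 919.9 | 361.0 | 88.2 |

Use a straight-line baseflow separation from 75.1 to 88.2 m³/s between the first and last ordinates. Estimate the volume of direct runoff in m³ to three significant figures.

Direct-runoff ordinates (Q − Q_b): 0.00, 127.96, 696.02, 1296.09, 879.15, 1453.21, 834.98, 274.44, 0.00 m³/s.
ΣQ_DR = 5562 m³/s.
With Δt = 1 h = 3600 s, V = ΣQ_DR · Δt = 5562 × 3600 = 2.00 × 10^7 m³.

V ≈ 2.00 × 10^7 m³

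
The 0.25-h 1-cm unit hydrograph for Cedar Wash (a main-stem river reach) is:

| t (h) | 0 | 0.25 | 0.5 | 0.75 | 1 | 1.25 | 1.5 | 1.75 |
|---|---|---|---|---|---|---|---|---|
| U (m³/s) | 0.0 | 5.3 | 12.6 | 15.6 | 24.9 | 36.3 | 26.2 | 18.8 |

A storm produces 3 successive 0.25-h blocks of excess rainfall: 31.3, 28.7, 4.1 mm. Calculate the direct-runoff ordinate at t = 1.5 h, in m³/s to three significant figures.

Q ≈ 196 m³/s

By discrete convolution, Q_j = Σ (P_i / 10 mm) · U_{j−i}.
At t = 1.5 h (j=6): Q = (31.3/10)·26.2 + (28.7/10)·36.3 + (4.1/10)·24.9 = 196 m³/s.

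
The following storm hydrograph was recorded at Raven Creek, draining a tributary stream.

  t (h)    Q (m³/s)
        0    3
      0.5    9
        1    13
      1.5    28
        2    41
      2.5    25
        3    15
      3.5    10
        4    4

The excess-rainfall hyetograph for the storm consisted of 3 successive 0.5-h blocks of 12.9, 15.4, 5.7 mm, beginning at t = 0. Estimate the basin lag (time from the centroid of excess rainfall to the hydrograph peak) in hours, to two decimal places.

Centroid of excess rainfall: t_c = Σ P_i·t̄_i / ΣP_i = 0.6441 h (block centres at 0.25, 0.75, 1.25 h).
Hydrograph peak occurs at t = 2 h, so basin lag t_L = 2 − 0.6441 = 1.36 h.

t_L ≈ 1.36 h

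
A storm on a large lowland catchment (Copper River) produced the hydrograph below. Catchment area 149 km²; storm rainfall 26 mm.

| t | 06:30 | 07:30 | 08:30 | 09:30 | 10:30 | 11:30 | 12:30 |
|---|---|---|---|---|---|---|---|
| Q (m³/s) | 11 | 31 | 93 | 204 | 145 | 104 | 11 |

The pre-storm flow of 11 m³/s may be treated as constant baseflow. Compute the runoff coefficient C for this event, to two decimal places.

C ≈ 0.49

ΣQ_DR = 522.0 m³/s; V = ΣQ_DR·Δt = 1.879 × 10^6 m³.
Runoff depth d = V / A = 12.61 mm.
C = d / P = 12.61 / 26 = 0.49.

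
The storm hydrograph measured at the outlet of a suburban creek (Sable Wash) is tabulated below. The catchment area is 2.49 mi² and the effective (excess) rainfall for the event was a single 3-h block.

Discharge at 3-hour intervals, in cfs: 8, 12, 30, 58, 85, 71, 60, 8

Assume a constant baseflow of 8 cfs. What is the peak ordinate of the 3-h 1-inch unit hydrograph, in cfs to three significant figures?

U_p ≈ 154 cfs

Direct runoff: 0.0, 4.0, 22.0, 50.0, 77.0, 63.0, 52.0, 0.0 cfs; ΣQ_DR = 268.0 cfs, peak = 77.0 cfs.
Runoff depth d = ΣQ_DR·Δt / A = 268.0 × 10800 / (2.49 mi²) = 0.5003 in.
The 1-inch UH is the DRH scaled by (1 in)/d, so U_p = 77.0 × 1/0.5003 = 154 cfs.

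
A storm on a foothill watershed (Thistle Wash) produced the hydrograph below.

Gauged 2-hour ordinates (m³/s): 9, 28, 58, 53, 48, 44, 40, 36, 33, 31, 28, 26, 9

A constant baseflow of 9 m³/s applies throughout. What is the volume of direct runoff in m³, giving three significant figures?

Direct-runoff ordinates (Q − Q_b): 0.0, 19.0, 49.0, 44.0, 39.0, 35.0, 31.0, 27.0, 24.0, 22.0, 19.0, 17.0, 0.0 m³/s.
ΣQ_DR = 326.0 m³/s.
With Δt = 2 h = 7200 s, V = ΣQ_DR · Δt = 326.0 × 7200 = 2.35 × 10^6 m³.

V ≈ 2.35 × 10^6 m³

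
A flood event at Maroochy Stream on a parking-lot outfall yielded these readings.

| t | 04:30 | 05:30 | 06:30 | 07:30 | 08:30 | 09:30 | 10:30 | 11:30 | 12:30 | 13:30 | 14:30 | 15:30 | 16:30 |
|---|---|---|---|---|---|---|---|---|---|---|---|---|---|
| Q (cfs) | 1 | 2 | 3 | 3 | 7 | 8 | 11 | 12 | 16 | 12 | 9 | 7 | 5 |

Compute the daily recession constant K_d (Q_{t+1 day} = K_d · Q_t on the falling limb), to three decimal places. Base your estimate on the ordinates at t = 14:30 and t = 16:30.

K_d ≈ 0.001

Between t = 14:30 and t = 16:30 the flow falls from 9 to 5 cfs over 2×1 h = 2 h.
Per-interval ratio K = (5/9)^(1/2) = 0.7454; K_d = K^(24/1) = 0.001.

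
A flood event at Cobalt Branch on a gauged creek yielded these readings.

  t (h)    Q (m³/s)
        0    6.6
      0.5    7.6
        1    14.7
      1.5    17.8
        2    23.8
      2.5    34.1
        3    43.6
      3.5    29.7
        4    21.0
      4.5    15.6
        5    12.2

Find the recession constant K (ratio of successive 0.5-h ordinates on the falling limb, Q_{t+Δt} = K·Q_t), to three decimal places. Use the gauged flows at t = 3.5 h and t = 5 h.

K ≈ 0.743

Using the recession-limb readings at t = 3.5 h and t = 5 h: Q falls from 29.7 to 12.2 m³/s over 3 intervals.
K = (Q₂/Q₁)^(1/3) = (12.2/29.7)^(1/3) = 0.743.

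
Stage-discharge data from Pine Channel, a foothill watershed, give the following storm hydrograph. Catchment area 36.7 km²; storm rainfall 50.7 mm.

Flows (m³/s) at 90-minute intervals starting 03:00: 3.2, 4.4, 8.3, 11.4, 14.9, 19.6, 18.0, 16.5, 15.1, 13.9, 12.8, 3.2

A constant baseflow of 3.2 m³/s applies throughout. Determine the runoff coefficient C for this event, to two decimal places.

C ≈ 0.30

ΣQ_DR = 102.9 m³/s; V = ΣQ_DR·Δt = 5.557 × 10^5 m³.
Runoff depth d = V / A = 15.14 mm.
C = d / P = 15.14 / 50.7 = 0.30.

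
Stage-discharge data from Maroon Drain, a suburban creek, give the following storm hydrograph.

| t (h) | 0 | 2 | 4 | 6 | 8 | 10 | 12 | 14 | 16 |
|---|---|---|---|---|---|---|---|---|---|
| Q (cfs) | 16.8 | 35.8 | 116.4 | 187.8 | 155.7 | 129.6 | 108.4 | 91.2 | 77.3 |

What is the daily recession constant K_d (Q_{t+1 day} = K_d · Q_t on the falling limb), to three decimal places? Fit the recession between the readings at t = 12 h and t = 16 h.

K_d ≈ 0.131

Between t = 12 h and t = 16 h the flow falls from 108.4 to 77.3 cfs over 2×2 h = 4 h.
Per-interval ratio K = (77.3/108.4)^(1/2) = 0.8445; K_d = K^(24/2) = 0.131.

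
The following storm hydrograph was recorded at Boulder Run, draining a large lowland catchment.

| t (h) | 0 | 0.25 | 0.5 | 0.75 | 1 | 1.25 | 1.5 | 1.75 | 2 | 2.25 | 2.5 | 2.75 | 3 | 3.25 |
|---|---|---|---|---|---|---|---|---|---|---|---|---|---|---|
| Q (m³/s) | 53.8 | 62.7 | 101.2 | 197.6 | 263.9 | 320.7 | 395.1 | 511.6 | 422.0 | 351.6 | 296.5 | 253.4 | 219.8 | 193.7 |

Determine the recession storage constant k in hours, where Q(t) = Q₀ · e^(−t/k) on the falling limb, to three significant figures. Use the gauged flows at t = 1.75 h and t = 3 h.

On the falling limb, Q drops from 511.6 to 219.8 m³/s between t = 1.75 h and t = 3 h (Δt = 1.25 h).
k = −Δt / ln(Q₂/Q₁) = −1.25 / ln(219.8/511.6) = 1.48 h.

k ≈ 1.48 h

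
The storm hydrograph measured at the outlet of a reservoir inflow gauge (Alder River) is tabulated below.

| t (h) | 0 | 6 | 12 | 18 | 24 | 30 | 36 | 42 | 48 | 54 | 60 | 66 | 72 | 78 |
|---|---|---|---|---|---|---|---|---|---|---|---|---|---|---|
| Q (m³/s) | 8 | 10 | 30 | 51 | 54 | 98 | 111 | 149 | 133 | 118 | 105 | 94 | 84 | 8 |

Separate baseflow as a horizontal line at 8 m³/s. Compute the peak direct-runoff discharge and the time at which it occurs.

Subtracting baseflow gives direct-runoff ordinates: 0.0, 2.0, 22.0, 43.0, 46.0, 90.0, 103.0, 141.0, 125.0, 110.0, 97.0, 86.0, 76.0, 0.0 m³/s.
The maximum is 141.0 m³/s, occurring at the reading for t = 42 h.

Q_p = 141.0 m³/s at t = 42 h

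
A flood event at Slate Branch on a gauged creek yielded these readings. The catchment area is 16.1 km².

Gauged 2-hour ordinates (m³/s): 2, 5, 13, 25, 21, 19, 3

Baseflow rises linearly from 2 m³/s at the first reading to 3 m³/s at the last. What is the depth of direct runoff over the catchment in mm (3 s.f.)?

Direct runoff: 0.00, 2.83, 10.67, 22.50, 18.33, 16.17, 0.00 m³/s; ΣQ_DR = 70.50 m³/s.
V = ΣQ_DR · Δt = 70.50 × 7200 s = 5.076 × 10^5 m³.
Over A = 16.1 km², depth = V / A = 31.5 mm.

d ≈ 31.5 mm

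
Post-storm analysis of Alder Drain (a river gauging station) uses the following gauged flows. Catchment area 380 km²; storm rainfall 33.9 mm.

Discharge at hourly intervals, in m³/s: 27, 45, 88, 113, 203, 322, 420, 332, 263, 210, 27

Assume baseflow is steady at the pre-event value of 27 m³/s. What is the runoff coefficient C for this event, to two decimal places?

ΣQ_DR = 1753 m³/s; V = ΣQ_DR·Δt = 6.311 × 10^6 m³.
Runoff depth d = V / A = 16.61 mm.
C = d / P = 16.61 / 33.9 = 0.49.

C ≈ 0.49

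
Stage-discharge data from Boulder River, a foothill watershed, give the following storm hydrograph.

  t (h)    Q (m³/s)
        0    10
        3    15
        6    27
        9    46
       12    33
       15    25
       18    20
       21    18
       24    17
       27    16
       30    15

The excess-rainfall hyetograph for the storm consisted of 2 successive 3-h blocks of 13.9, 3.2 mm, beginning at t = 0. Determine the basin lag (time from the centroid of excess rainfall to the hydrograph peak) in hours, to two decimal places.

Centroid of excess rainfall: t_c = Σ P_i·t̄_i / ΣP_i = 2.0614 h (block centres at 1.5, 4.5 h).
Hydrograph peak occurs at t = 9 h, so basin lag t_L = 9 − 2.0614 = 6.94 h.

t_L ≈ 6.94 h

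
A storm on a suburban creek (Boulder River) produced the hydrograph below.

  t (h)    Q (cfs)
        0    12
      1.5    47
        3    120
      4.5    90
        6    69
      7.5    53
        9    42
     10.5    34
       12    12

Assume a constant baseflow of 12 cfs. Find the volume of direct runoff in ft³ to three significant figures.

V ≈ 2.00 × 10^6 ft³

Direct-runoff ordinates (Q − Q_b): 0.0, 35.0, 108.0, 78.0, 57.0, 41.0, 30.0, 22.0, 0.0 cfs.
ΣQ_DR = 371.0 cfs.
With Δt = 1.5 h = 5400 s, V = ΣQ_DR · Δt = 371.0 × 5400 = 2.00 × 10^6 ft³.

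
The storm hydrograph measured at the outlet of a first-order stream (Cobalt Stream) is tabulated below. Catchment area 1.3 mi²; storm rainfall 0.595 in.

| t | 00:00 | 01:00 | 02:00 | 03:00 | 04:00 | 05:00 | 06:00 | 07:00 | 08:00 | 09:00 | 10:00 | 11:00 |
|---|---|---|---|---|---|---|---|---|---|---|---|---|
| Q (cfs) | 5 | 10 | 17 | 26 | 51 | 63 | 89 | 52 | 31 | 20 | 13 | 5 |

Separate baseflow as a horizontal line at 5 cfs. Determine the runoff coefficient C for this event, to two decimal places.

C ≈ 0.65

ΣQ_DR = 322.0 cfs; V = ΣQ_DR·Δt = 1.159 × 10^6 ft³.
Runoff depth d = V / A = 0.3838 in.
C = d / P = 0.3838 / 0.595 = 0.65.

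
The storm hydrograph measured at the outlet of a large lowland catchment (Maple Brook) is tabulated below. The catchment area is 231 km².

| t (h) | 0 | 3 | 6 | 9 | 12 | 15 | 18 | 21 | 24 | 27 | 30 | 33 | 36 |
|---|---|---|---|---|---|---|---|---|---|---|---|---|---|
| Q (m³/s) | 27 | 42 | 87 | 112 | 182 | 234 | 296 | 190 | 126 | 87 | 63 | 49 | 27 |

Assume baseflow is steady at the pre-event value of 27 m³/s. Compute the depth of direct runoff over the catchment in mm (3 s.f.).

Direct runoff: 0.0, 15.0, 60.0, 85.0, 155.0, 207.0, 269.0, 163.0, 99.0, 60.0, 36.0, 22.0, 0.0 m³/s; ΣQ_DR = 1171 m³/s.
V = ΣQ_DR · Δt = 1171 × 10800 s = 1.265 × 10^7 m³.
Over A = 231 km², depth = V / A = 54.7 mm.

d ≈ 54.7 mm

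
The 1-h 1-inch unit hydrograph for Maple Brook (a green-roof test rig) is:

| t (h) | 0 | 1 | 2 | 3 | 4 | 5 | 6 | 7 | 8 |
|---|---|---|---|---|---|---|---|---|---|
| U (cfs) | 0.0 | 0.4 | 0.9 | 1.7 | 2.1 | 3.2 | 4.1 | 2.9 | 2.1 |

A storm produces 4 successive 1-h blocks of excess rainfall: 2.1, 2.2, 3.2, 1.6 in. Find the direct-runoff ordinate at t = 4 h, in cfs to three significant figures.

By discrete convolution, Q_j = Σ (P_i / 1 in) · U_{j−i}.
At t = 4 h (j=4): Q = (2.1/1)·2.1 + (2.2/1)·1.7 + (3.2/1)·0.9 + (1.6/1)·0.4 = 11.7 cfs.

Q ≈ 11.7 cfs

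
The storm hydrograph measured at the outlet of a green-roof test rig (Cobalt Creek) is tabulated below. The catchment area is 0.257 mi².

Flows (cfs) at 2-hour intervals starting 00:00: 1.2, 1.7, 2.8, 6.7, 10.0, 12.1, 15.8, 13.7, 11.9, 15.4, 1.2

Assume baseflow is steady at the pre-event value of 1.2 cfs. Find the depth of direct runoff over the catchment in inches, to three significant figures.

Direct runoff: 0.0, 0.5, 1.6, 5.5, 8.8, 10.9, 14.6, 12.5, 10.7, 14.2, 0.0 cfs; ΣQ_DR = 79.30 cfs.
V = ΣQ_DR · Δt = 79.30 × 7200 s = 5.710 × 10^5 ft³.
Over A = 0.257 mi², depth = V / A = 0.956 in.

d ≈ 0.956 in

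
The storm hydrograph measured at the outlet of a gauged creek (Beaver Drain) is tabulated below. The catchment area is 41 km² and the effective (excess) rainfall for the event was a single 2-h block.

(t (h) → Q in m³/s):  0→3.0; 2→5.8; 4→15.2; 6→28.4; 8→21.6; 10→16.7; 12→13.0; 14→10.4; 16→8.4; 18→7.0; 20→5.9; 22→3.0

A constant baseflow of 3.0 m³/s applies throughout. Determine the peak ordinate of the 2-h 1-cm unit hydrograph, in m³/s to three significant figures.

U_p ≈ 14.1 m³/s

Direct runoff: 0.0, 2.8, 12.2, 25.4, 18.6, 13.7, 10.0, 7.4, 5.4, 4.0, 2.9, 0.0 m³/s; ΣQ_DR = 102.4 m³/s, peak = 25.4 m³/s.
Runoff depth d = ΣQ_DR·Δt / A = 102.4 × 7200 / (41 km²) = 17.98 mm.
The 1-cm UH is the DRH scaled by (10 mm)/d, so U_p = 25.4 × 10/17.98 = 14.1 m³/s.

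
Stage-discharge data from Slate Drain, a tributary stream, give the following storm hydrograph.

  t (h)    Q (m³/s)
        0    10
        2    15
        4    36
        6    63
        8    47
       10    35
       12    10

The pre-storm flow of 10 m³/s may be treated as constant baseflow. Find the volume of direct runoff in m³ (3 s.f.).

V ≈ 1.05 × 10^6 m³

Direct-runoff ordinates (Q − Q_b): 0.0, 5.0, 26.0, 53.0, 37.0, 25.0, 0.0 m³/s.
ΣQ_DR = 146.0 m³/s.
With Δt = 2 h = 7200 s, V = ΣQ_DR · Δt = 146.0 × 7200 = 1.05 × 10^6 m³.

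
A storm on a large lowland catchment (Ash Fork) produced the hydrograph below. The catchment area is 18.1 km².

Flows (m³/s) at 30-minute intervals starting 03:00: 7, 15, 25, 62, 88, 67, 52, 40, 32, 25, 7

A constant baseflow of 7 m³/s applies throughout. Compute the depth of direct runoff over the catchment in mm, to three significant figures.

Direct runoff: 0.0, 8.0, 18.0, 55.0, 81.0, 60.0, 45.0, 33.0, 25.0, 18.0, 0.0 m³/s; ΣQ_DR = 343.0 m³/s.
V = ΣQ_DR · Δt = 343.0 × 1800 s = 6.174 × 10^5 m³.
Over A = 18.1 km², depth = V / A = 34.1 mm.

d ≈ 34.1 mm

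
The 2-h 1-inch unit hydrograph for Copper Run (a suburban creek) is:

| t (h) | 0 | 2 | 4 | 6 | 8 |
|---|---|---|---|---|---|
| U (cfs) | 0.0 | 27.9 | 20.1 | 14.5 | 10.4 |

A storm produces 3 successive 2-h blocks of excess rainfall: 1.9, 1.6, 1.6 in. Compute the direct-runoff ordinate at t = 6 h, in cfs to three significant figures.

Q ≈ 104 cfs

By discrete convolution, Q_j = Σ (P_i / 1 in) · U_{j−i}.
At t = 6 h (j=3): Q = (1.9/1)·14.5 + (1.6/1)·20.1 + (1.6/1)·27.9 = 104 cfs.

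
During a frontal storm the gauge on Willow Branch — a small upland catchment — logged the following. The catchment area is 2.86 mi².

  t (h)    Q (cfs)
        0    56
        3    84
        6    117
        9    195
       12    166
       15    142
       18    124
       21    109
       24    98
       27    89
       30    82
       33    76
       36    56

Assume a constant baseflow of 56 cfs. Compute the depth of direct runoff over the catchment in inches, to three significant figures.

Direct runoff: 0.0, 28.0, 61.0, 139.0, 110.0, 86.0, 68.0, 53.0, 42.0, 33.0, 26.0, 20.0, 0.0 cfs; ΣQ_DR = 666.0 cfs.
V = ΣQ_DR · Δt = 666.0 × 10800 s = 7.193 × 10^6 ft³.
Over A = 2.86 mi², depth = V / A = 1.08 in.

d ≈ 1.08 in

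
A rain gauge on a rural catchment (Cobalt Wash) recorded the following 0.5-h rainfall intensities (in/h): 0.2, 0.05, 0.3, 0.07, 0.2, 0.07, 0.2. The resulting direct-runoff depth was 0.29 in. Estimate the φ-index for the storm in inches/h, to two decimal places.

Only the 4 blocks with intensity above φ contribute runoff: 0.2, 0.3, 0.2, 0.2 in/h.
Σ(I−φ)·Δt = d  ⇒  (0.2+0.3+0.2+0.2 − 4φ)·0.5 = 0.29
φ = (0.9000 − 0.29/0.5) / 4 = 0.08 in/h.

φ ≈ 0.08 in/h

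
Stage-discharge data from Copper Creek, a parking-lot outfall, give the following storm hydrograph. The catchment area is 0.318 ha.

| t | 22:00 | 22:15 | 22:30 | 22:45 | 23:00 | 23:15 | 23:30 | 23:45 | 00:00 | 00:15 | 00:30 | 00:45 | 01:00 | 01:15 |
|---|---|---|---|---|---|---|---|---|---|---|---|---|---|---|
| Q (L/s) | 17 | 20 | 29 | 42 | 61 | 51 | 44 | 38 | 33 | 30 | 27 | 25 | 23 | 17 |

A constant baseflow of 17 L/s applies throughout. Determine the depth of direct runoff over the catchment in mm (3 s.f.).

d ≈ 62.0 mm

Direct runoff: 0.0, 3.0, 12.0, 25.0, 44.0, 34.0, 27.0, 21.0, 16.0, 13.0, 10.0, 8.0, 6.0, 0.0 L/s; ΣQ_DR = 219.0 L/s.
V = ΣQ_DR · Δt = 219.0 × 900 s = 1.971 × 10^5 L.
Over A = 0.318 ha, depth = V / A = 62.0 mm.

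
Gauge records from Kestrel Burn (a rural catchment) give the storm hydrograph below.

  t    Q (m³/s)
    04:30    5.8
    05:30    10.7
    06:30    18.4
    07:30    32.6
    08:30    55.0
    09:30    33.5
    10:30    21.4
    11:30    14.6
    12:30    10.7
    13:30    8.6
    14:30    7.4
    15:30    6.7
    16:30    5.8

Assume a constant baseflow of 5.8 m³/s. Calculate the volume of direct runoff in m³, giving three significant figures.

Direct-runoff ordinates (Q − Q_b): 0.0, 4.9, 12.6, 26.8, 49.2, 27.7, 15.6, 8.8, 4.9, 2.8, 1.6, 0.9, 0.0 m³/s.
ΣQ_DR = 155.8 m³/s.
With Δt = 1 h = 3600 s, V = ΣQ_DR · Δt = 155.8 × 3600 = 5.61 × 10^5 m³.

V ≈ 5.61 × 10^5 m³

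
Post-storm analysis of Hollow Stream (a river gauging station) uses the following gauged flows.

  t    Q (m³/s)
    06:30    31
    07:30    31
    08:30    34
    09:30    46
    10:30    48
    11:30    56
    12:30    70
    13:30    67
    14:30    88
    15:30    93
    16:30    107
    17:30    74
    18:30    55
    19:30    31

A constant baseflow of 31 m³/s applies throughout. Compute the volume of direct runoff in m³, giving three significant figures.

V ≈ 1.43 × 10^6 m³

Direct-runoff ordinates (Q − Q_b): 0.0, 0.0, 3.0, 15.0, 17.0, 25.0, 39.0, 36.0, 57.0, 62.0, 76.0, 43.0, 24.0, 0.0 m³/s.
ΣQ_DR = 397.0 m³/s.
With Δt = 1 h = 3600 s, V = ΣQ_DR · Δt = 397.0 × 3600 = 1.43 × 10^6 m³.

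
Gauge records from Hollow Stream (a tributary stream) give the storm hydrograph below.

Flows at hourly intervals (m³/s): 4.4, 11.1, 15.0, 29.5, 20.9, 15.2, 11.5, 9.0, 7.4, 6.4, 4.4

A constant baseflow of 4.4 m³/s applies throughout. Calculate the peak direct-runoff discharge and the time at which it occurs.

Q_p = 25.1 m³/s at t = 3 h

Subtracting baseflow gives direct-runoff ordinates: 0.0, 6.7, 10.6, 25.1, 16.5, 10.8, 7.1, 4.6, 3.0, 2.0, 0.0 m³/s.
The maximum is 25.1 m³/s, occurring at the reading for t = 3 h.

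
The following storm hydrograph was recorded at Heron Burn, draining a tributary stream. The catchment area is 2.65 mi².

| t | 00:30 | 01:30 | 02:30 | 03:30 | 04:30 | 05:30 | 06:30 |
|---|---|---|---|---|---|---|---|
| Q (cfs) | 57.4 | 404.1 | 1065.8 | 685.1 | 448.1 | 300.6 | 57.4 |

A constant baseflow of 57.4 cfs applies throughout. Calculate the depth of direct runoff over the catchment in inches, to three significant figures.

Direct runoff: 0.0, 346.7, 1008.4, 627.7, 390.7, 243.2, 0.0 cfs; ΣQ_DR = 2617 cfs.
V = ΣQ_DR · Δt = 2617 × 3600 s = 9.420 × 10^6 ft³.
Over A = 2.65 mi², depth = V / A = 1.53 in.

d ≈ 1.53 in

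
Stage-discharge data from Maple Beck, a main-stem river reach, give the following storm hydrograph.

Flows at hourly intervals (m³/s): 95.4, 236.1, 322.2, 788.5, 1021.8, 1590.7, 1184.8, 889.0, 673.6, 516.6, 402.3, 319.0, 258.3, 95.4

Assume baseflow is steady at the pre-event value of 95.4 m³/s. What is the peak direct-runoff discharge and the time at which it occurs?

Subtracting baseflow gives direct-runoff ordinates: 0.0, 140.7, 226.8, 693.1, 926.4, 1495.3, 1089.4, 793.6, 578.2, 421.2, 306.9, 223.6, 162.9, 0.0 m³/s.
The maximum is 1495.3 m³/s, occurring at the reading for t = 5 h.

Q_p = 1495.3 m³/s at t = 5 h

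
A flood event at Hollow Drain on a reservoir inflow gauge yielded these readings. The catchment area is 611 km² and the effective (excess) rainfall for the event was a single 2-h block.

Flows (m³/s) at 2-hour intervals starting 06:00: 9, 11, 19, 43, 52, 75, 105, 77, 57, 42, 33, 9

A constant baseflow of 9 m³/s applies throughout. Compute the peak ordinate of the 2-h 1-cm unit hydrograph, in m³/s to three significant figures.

U_p ≈ 192 m³/s

Direct runoff: 0.0, 2.0, 10.0, 34.0, 43.0, 66.0, 96.0, 68.0, 48.0, 33.0, 24.0, 0.0 m³/s; ΣQ_DR = 424.0 m³/s, peak = 96.0 m³/s.
Runoff depth d = ΣQ_DR·Δt / A = 424.0 × 7200 / (611 km²) = 4.996 mm.
The 1-cm UH is the DRH scaled by (10 mm)/d, so U_p = 96.0 × 10/4.996 = 192 m³/s.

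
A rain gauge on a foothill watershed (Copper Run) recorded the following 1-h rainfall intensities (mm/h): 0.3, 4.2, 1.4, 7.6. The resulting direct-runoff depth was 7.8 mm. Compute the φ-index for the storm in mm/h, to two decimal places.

φ ≈ 2.00 mm/h

Only the 2 blocks with intensity above φ contribute runoff: 4.2, 7.6 mm/h.
Σ(I−φ)·Δt = d  ⇒  (4.2+7.6 − 2φ)·1 = 7.8
φ = (11.80 − 7.8/1) / 2 = 2.00 mm/h.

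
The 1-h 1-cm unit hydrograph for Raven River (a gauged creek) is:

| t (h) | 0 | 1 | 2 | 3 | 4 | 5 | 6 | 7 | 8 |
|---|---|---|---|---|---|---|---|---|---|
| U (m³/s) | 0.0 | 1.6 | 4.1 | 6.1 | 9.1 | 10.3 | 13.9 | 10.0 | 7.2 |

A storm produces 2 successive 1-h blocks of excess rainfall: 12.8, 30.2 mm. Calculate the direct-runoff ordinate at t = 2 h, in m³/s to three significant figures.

Q ≈ 10.1 m³/s

By discrete convolution, Q_j = Σ (P_i / 10 mm) · U_{j−i}.
At t = 2 h (j=2): Q = (12.8/10)·4.1 + (30.2/10)·1.6 = 10.1 m³/s.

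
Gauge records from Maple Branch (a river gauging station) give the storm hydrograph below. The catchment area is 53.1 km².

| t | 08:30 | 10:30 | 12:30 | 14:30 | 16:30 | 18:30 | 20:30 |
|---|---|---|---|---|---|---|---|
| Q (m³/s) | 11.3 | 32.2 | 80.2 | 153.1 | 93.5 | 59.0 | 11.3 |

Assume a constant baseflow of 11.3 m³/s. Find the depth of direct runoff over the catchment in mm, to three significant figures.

Direct runoff: 0.0, 20.9, 68.9, 141.8, 82.2, 47.7, 0.0 m³/s; ΣQ_DR = 361.5 m³/s.
V = ΣQ_DR · Δt = 361.5 × 7200 s = 2.603 × 10^6 m³.
Over A = 53.1 km², depth = V / A = 49.0 mm.

d ≈ 49.0 mm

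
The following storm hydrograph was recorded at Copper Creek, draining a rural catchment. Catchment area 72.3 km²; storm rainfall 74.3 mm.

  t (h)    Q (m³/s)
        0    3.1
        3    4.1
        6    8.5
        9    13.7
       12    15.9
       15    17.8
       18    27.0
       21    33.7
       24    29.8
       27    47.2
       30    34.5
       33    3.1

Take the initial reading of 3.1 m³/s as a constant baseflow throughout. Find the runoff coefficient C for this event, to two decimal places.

C ≈ 0.40

ΣQ_DR = 201.2 m³/s; V = ΣQ_DR·Δt = 2.173 × 10^6 m³.
Runoff depth d = V / A = 30.05 mm.
C = d / P = 30.05 / 74.3 = 0.40.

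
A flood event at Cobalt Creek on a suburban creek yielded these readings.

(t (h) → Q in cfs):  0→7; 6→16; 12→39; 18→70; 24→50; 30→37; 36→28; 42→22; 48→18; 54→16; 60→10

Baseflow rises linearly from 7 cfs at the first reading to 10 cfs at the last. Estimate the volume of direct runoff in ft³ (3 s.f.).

V ≈ 4.74 × 10^6 ft³

Direct-runoff ordinates (Q − Q_b): 0.00, 8.70, 31.40, 62.10, 41.80, 28.50, 19.20, 12.90, 8.60, 6.30, 0.00 cfs.
ΣQ_DR = 219.5 cfs.
With Δt = 6 h = 21600 s, V = ΣQ_DR · Δt = 219.5 × 21600 = 4.74 × 10^6 ft³.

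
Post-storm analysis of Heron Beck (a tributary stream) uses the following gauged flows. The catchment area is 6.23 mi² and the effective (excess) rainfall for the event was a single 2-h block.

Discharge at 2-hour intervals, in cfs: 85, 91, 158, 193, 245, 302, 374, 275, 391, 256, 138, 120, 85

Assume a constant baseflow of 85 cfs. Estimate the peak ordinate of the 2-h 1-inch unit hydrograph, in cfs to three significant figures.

U_p ≈ 383 cfs

Direct runoff: 0.0, 6.0, 73.0, 108.0, 160.0, 217.0, 289.0, 190.0, 306.0, 171.0, 53.0, 35.0, 0.0 cfs; ΣQ_DR = 1608 cfs, peak = 306.0 cfs.
Runoff depth d = ΣQ_DR·Δt / A = 1608 × 7200 / (6.23 mi²) = 0.7999 in.
The 1-inch UH is the DRH scaled by (1 in)/d, so U_p = 306.0 × 1/0.7999 = 383 cfs.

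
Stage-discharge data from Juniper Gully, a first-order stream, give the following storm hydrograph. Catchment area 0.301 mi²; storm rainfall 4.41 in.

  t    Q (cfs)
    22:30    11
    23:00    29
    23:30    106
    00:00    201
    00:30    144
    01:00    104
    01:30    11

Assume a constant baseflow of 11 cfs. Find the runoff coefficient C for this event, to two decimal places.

C ≈ 0.31

ΣQ_DR = 529.0 cfs; V = ΣQ_DR·Δt = 9.522 × 10^5 ft³.
Runoff depth d = V / A = 1.362 in.
C = d / P = 1.362 / 4.41 = 0.31.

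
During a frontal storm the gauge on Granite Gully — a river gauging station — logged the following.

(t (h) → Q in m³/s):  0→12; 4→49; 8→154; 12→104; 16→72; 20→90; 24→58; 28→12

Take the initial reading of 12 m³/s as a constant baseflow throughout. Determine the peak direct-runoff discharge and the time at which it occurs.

Subtracting baseflow gives direct-runoff ordinates: 0.0, 37.0, 142.0, 92.0, 60.0, 78.0, 46.0, 0.0 m³/s.
The maximum is 142.0 m³/s, occurring at the reading for t = 8 h.

Q_p = 142.0 m³/s at t = 8 h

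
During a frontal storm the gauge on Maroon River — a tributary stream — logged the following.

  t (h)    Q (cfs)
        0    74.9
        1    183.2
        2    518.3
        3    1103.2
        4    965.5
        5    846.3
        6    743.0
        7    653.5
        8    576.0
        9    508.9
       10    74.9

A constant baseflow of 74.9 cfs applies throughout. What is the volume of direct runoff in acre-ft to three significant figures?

Direct-runoff ordinates (Q − Q_b): 0.0, 108.3, 443.4, 1028.3, 890.6, 771.4, 668.1, 578.6, 501.1, 434.0, 0.0 cfs.
ΣQ_DR = 5424 cfs.
With Δt = 1 h = 3600 s, V = ΣQ_DR · Δt = 5424 × 3600 = 1.95 × 10^7 ft³ = 448 acre-ft.

V ≈ 448 acre-ft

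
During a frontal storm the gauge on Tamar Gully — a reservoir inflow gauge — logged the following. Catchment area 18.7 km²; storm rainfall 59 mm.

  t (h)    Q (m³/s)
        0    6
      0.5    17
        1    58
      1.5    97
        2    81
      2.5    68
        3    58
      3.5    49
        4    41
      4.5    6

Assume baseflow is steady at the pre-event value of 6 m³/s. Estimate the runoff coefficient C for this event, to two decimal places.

C ≈ 0.69

ΣQ_DR = 421.0 m³/s; V = ΣQ_DR·Δt = 7.578 × 10^5 m³.
Runoff depth d = V / A = 40.52 mm.
C = d / P = 40.52 / 59 = 0.69.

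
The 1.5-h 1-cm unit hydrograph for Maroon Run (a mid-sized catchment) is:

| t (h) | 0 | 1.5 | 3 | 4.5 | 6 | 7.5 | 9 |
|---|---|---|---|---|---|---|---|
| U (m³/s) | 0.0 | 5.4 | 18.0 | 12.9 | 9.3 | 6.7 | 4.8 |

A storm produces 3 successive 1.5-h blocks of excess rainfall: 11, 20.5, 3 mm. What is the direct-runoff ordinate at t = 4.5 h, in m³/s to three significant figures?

Q ≈ 52.7 m³/s

By discrete convolution, Q_j = Σ (P_i / 10 mm) · U_{j−i}.
At t = 4.5 h (j=3): Q = (11/10)·12.9 + (20.5/10)·18.0 + (3/10)·5.4 = 52.7 m³/s.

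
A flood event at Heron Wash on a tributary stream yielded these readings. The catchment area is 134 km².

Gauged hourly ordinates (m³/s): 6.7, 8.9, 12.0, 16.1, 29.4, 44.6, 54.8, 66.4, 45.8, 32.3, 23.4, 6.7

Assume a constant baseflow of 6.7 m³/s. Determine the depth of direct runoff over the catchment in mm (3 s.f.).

Direct runoff: 0.0, 2.2, 5.3, 9.4, 22.7, 37.9, 48.1, 59.7, 39.1, 25.6, 16.7, 0.0 m³/s; ΣQ_DR = 266.7 m³/s.
V = ΣQ_DR · Δt = 266.7 × 3600 s = 9.601 × 10^5 m³.
Over A = 134 km², depth = V / A = 7.17 mm.

d ≈ 7.17 mm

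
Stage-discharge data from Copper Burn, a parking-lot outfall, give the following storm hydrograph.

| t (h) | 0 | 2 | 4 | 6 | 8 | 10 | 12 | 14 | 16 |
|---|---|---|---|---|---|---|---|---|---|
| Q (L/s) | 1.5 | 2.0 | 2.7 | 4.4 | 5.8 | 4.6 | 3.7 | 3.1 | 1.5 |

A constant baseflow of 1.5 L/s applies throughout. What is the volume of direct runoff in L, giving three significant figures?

V ≈ 1.14 × 10^5 L

Direct-runoff ordinates (Q − Q_b): 0.0, 0.5, 1.2, 2.9, 4.3, 3.1, 2.2, 1.6, 0.0 L/s.
ΣQ_DR = 15.80 L/s.
With Δt = 2 h = 7200 s, V = ΣQ_DR · Δt = 15.80 × 7200 = 1.14 × 10^5 L.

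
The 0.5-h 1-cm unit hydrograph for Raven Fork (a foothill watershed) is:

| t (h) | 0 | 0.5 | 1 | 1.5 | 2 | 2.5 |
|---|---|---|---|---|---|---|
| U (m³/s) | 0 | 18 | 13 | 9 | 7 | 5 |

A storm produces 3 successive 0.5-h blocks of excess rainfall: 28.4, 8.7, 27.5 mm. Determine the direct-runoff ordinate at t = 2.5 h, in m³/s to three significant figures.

By discrete convolution, Q_j = Σ (P_i / 10 mm) · U_{j−i}.
At t = 2.5 h (j=5): Q = (28.4/10)·5 + (8.7/10)·7 + (27.5/10)·9 = 45.0 m³/s.

Q ≈ 45.0 m³/s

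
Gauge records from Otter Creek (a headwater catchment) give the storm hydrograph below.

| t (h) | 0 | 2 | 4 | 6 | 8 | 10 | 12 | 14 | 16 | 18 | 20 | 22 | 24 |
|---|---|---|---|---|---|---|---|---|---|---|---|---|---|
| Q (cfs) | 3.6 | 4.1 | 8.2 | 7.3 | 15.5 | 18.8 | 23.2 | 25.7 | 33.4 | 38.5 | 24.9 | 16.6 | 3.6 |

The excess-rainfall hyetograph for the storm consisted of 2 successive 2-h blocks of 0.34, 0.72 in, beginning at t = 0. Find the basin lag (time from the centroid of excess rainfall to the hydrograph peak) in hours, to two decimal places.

t_L ≈ 15.64 h

Centroid of excess rainfall: t_c = Σ P_i·t̄_i / ΣP_i = 2.3585 h (block centres at 1, 3 h).
Hydrograph peak occurs at t = 18 h, so basin lag t_L = 18 − 2.3585 = 15.64 h.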